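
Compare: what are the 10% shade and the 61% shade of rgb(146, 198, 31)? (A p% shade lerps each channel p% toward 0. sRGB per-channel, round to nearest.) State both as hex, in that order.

10% shade:
  R: 146 + 0.1×(0−146) = 146 − 14.6 = 131.4 → 131
  G: 198 + 0.1×(0−198) = 198 − 19.8 = 178.2 → 178
  B: 31 + 0.1×(0−31) = 31 − 3.1 = 27.9 → 28
  → #83B21C
61% shade:
  R: 146 − 89.06 = 56.94 → 57
  G: 198 − 120.78 = 77.22 → 77
  B: 31 + 0.61×(0−31) = 31 − 18.91 = 12.09 → 12
  → #394D0C

#83B21C, #394D0C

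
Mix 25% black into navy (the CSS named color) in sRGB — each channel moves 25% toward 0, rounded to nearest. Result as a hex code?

#000060

CSS navy is rgb(0, 0, 128).
A 25% shade moves each channel 25% toward 0:
  R: 0 + 0.25×(0−0) = 0 + 0 = 0 → 0
  G: 0 + 0 = 0 → 0
  B: 128 + 0.25×(0−128) = 128 − 32 = 96 → 96
rgb(0, 0, 96) = #000060.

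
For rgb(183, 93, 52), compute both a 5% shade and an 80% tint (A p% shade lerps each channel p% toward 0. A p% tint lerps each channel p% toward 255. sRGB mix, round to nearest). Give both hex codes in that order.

5% shade:
  R: 183 − 9.15 = 173.85 → 174
  G: 93 + 0.05×(0−93) = 93 − 4.65 = 88.35 → 88
  B: 52 + 0.05×(0−52) = 52 − 2.6 = 49.4 → 49
  → #AE5831
80% tint:
  R: 183 + 0.8×(255−183) = 183 + 57.6 = 240.6 → 241
  G: 93 + 129.6 = 222.6 → 223
  B: 52 + 0.8×(255−52) = 52 + 162.4 = 214.4 → 214
  → #F1DFD6

#AE5831, #F1DFD6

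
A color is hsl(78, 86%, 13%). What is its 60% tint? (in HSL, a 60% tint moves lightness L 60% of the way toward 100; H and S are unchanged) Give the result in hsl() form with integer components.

hsl(78, 86%, 65%)

L moves 60% from 13 toward 100: 13 + 52.2 = 65.2 → 65.
H and S are unchanged.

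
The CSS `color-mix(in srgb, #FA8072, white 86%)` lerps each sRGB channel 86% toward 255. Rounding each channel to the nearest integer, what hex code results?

#FEEDEB

#FA8072 is rgb(250, 128, 114).
Per channel, c → c + 0.86(255 − c):
  R: 250 + 4.3 = 254.3 → 254
  G: 128 + 0.86×(255−128) = 128 + 109.22 = 237.22 → 237
  B: 114 + 121.26 = 235.26 → 235
rgb(254, 237, 235) = #FEEDEB.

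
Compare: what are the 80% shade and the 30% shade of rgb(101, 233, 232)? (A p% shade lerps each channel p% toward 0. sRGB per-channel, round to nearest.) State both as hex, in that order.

#142f2e, #47a3a2

80% shade:
  R: 101 + 0.8×(0−101) = 101 − 80.8 = 20.2 → 20
  G: 233 + 0.8×(0−233) = 233 − 186.4 = 46.6 → 47
  B: 232 + 0.8×(0−232) = 232 − 185.6 = 46.4 → 46
  → #142f2e
30% shade:
  R: 101 − 30.3 = 70.7 → 71
  G: 233 − 69.9 = 163.1 → 163
  B: 232 + 0.3×(0−232) = 232 − 69.6 = 162.4 → 162
  → #47a3a2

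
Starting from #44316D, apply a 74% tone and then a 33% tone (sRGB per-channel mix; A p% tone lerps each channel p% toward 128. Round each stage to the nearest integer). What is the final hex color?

#44316D is rgb(68, 49, 109).
A 74% tone moves each channel 74% toward 128:
  R: 68 + 44.4 = 112.4 → 112
  G: 49 + 0.74×(128−49) = 49 + 58.46 = 107.46 → 107
  B: 109 + 0.74×(128−109) = 109 + 14.06 = 123.06 → 123
After the tone: rgb(112, 107, 123) = #706B7B.
Lerp each channel 33% toward 128:
  R: 112 + 0.33×(128−112) = 112 + 5.28 = 117.28 → 117
  G: 107 + 0.33×(128−107) = 107 + 6.93 = 113.93 → 114
  B: 123 + 1.65 = 124.65 → 125
rgb(117, 114, 125) = #75727D.

#75727D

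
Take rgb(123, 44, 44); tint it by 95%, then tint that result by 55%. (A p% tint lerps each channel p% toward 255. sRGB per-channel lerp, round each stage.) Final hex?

#fcfafa

Per channel, c → c + 0.95(255 − c):
  R: 123 + 125.4 = 248.4 → 248
  G: 44 + 200.45 = 244.45 → 244
  B: 44 + 0.95×(255−44) = 44 + 200.45 = 244.45 → 244
After the tint: rgb(248, 244, 244) = #f8f4f4.
Per channel, c → c + 0.55(255 − c):
  R: 248 + 0.55×(255−248) = 248 + 3.85 = 251.85 → 252
  G: 244 + 0.55×(255−244) = 244 + 6.05 = 250.05 → 250
  B: 244 + 6.05 = 250.05 → 250
rgb(252, 250, 250) = #fcfafa.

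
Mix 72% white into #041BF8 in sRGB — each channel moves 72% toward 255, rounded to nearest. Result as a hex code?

#041BF8 is rgb(4, 27, 248).
A 72% tint moves each channel 72% toward 255:
  R: 4 + 180.72 = 184.72 → 185
  G: 27 + 0.72×(255−27) = 27 + 164.16 = 191.16 → 191
  B: 248 + 5.04 = 253.04 → 253
rgb(185, 191, 253) = #B9BFFD.

#B9BFFD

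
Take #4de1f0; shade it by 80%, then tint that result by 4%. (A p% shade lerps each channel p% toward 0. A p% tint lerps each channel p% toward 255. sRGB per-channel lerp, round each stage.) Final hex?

#193538

#4de1f0 is rgb(77, 225, 240).
Per channel, c → c + 0.8(0 − c):
  R: 77 + 0.8×(0−77) = 77 − 61.6 = 15.4 → 15
  G: 225 − 180 = 45 → 45
  B: 240 + 0.8×(0−240) = 240 − 192 = 48 → 48
After the shade: rgb(15, 45, 48) = #0f2d30.
Lerp each channel 4% toward 255:
  R: 15 + 0.04×(255−15) = 15 + 9.6 = 24.6 → 25
  G: 45 + 8.4 = 53.4 → 53
  B: 48 + 8.28 = 56.28 → 56
rgb(25, 53, 56) = #193538.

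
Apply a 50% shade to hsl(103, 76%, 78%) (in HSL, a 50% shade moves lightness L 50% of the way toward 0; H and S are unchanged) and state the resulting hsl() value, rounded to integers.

hsl(103, 76%, 39%)

L moves 50% from 78 toward 0: 78 − 39 = 39 → 39.
H and S are unchanged.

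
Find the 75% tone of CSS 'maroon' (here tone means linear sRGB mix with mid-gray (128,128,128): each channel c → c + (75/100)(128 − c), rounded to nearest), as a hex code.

CSS maroon is rgb(128, 0, 0).
Lerp each channel 75% toward 128:
  R: 128 + 0.75×(128−128) = 128 + 0 = 128 → 128
  G: 0 + 96 = 96 → 96
  B: 0 + 96 = 96 → 96
rgb(128, 96, 96) = #806060.

#806060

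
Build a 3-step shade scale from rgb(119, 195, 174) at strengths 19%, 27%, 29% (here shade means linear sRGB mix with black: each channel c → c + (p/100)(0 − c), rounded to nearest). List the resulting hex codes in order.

19%: (119 − 22.61 = 96.39→96, 195 − 37.05 = 157.95→158, 174 − 33.06 = 140.94→141) → #609e8d
27%: (119 − 32.13 = 86.87→87, 195 − 52.65 = 142.35→142, 174 − 46.98 = 127.02→127) → #578e7f
29%: (119 − 34.51 = 84.49→84, 195 − 56.55 = 138.45→138, 174 − 50.46 = 123.54→124) → #548a7c

#609e8d, #578e7f, #548a7c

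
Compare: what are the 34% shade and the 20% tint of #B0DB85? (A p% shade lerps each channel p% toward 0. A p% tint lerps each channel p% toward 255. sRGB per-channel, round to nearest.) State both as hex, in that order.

#749158, #C0E29D

#B0DB85 is rgb(176, 219, 133).
34% shade:
  R: 176 − 59.84 = 116.16 → 116
  G: 219 − 74.46 = 144.54 → 145
  B: 133 + 0.34×(0−133) = 133 − 45.22 = 87.78 → 88
  → #749158
20% tint:
  R: 176 + 0.2×(255−176) = 176 + 15.8 = 191.8 → 192
  G: 219 + 0.2×(255−219) = 219 + 7.2 = 226.2 → 226
  B: 133 + 0.2×(255−133) = 133 + 24.4 = 157.4 → 157
  → #C0E29D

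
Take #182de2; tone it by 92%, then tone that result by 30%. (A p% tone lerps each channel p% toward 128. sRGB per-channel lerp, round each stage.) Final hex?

#182de2 is rgb(24, 45, 226).
Per channel, c → c + 0.92(128 − c):
  R: 24 + 0.92×(128−24) = 24 + 95.68 = 119.68 → 120
  G: 45 + 76.36 = 121.36 → 121
  B: 226 − 90.16 = 135.84 → 136
After the tone: rgb(120, 121, 136) = #787988.
A 30% tone moves each channel 30% toward 128:
  R: 120 + 2.4 = 122.4 → 122
  G: 121 + 0.3×(128−121) = 121 + 2.1 = 123.1 → 123
  B: 136 + 0.3×(128−136) = 136 − 2.4 = 133.6 → 134
rgb(122, 123, 134) = #7a7b86.

#7a7b86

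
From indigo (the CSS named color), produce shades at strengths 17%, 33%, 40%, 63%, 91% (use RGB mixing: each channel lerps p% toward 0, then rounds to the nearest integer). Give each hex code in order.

#3E006C, #320057, #2D004E, #1C0030, #07000C

CSS indigo is rgb(75, 0, 130).
17%: (75 − 12.75 = 62.25→62, 0→0, 130 − 22.1 = 107.9→108) → #3E006C
33%: (75 − 24.75 = 50.25→50, 0→0, 130 − 42.9 = 87.1→87) → #320057
40%: (75 − 30 = 45→45, 0→0, 130 − 52 = 78→78) → #2D004E
63%: (75 − 47.25 = 27.75→28, 0→0, 130 − 81.9 = 48.1→48) → #1C0030
91%: (75 − 68.25 = 6.75→7, 0→0, 130 − 118.3 = 11.7→12) → #07000C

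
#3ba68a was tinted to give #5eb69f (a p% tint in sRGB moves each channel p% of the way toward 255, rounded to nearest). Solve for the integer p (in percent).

#3ba68a is rgb(59, 166, 138); #5eb69f is rgb(94, 182, 159).
On the R channel (widest range): 94 ≈ 59 + (p/100)(255 − 59), so p ≈ 100×(94 − 59)/(255 − 59) = 3500/196 = 17.86.
p = 18 reproduces all three channels after rounding.

18%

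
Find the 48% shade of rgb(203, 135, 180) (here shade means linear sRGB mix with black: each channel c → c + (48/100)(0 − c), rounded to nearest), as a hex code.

#6a465e

Lerp each channel 48% toward 0:
  R: 203 − 97.44 = 105.56 → 106
  G: 135 + 0.48×(0−135) = 135 − 64.8 = 70.2 → 70
  B: 180 + 0.48×(0−180) = 180 − 86.4 = 93.6 → 94
rgb(106, 70, 94) = #6a465e.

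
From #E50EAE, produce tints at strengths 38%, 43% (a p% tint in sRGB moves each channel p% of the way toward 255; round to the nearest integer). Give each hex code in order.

#EF6ACD, #F076D1

#E50EAE is rgb(229, 14, 174).
38%: (229 + 9.88 = 238.88→239, 14 + 91.58 = 105.58→106, 174 + 30.78 = 204.78→205) → #EF6ACD
43%: (229 + 11.18 = 240.18→240, 14 + 103.63 = 117.63→118, 174 + 34.83 = 208.83→209) → #F076D1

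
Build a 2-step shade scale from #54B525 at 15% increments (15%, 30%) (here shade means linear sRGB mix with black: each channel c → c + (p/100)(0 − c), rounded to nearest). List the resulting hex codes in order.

#479A1F, #3B7F1A

#54B525 is rgb(84, 181, 37).
15%: (84 − 12.6 = 71.4→71, 181 − 27.15 = 153.85→154, 37 − 5.55 = 31.45→31) → #479A1F
30%: (84 − 25.2 = 58.8→59, 181 − 54.3 = 126.7→127, 37 − 11.1 = 25.9→26) → #3B7F1A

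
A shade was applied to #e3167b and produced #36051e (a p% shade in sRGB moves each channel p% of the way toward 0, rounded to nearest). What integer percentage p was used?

#e3167b is rgb(227, 22, 123); #36051e is rgb(54, 5, 30).
On the R channel (widest range): 54 ≈ 227 + (p/100)(0 − 227), so p ≈ 100×(54 − 227)/(0 − 227) = -17300/-227 = 76.21.
p = 76 reproduces all three channels after rounding.

76%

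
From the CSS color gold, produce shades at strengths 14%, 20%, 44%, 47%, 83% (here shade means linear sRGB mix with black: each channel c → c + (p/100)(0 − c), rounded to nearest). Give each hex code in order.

#DBB900, #CCAC00, #8F7800, #877200, #2B2500

CSS gold is rgb(255, 215, 0).
14%: (255 − 35.7 = 219.3→219, 215 − 30.1 = 184.9→185, 0→0) → #DBB900
20%: (255 − 51 = 204→204, 215 − 43 = 172→172, 0→0) → #CCAC00
44%: (255 − 112.2 = 142.8→143, 215 − 94.6 = 120.4→120, 0→0) → #8F7800
47%: (255 − 119.85 = 135.15→135, 215 − 101.05 = 113.95→114, 0→0) → #877200
83%: (255 − 211.65 = 43.35→43, 215 − 178.45 = 36.55→37, 0→0) → #2B2500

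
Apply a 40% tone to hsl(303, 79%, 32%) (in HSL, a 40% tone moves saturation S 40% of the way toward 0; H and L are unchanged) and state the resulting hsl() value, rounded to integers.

S moves 40% from 79 toward 0: 79 − 31.6 = 47.4 → 47.
H and L are unchanged.

hsl(303, 47%, 32%)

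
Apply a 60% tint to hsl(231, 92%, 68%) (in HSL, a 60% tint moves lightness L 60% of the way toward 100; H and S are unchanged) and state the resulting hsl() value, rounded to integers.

L moves 60% from 68 toward 100: 68 + 19.2 = 87.2 → 87.
H and S are unchanged.

hsl(231, 92%, 87%)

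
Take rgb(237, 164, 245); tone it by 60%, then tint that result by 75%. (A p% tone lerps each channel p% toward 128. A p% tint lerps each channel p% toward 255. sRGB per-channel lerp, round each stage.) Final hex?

Lerp each channel 60% toward 128:
  R: 237 − 65.4 = 171.6 → 172
  G: 164 + 0.6×(128−164) = 164 − 21.6 = 142.4 → 142
  B: 245 − 70.2 = 174.8 → 175
After the tone: rgb(172, 142, 175) = #AC8EAF.
Per channel, c → c + 0.75(255 − c):
  R: 172 + 0.75×(255−172) = 172 + 62.25 = 234.25 → 234
  G: 142 + 84.75 = 226.75 → 227
  B: 175 + 0.75×(255−175) = 175 + 60 = 235 → 235
rgb(234, 227, 235) = #EAE3EB.

#EAE3EB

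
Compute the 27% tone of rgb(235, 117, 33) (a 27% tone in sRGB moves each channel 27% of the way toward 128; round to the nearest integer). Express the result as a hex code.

#CE783B

A 27% tone moves each channel 27% toward 128:
  R: 235 − 28.89 = 206.11 → 206
  G: 117 + 0.27×(128−117) = 117 + 2.97 = 119.97 → 120
  B: 33 + 25.65 = 58.65 → 59
rgb(206, 120, 59) = #CE783B.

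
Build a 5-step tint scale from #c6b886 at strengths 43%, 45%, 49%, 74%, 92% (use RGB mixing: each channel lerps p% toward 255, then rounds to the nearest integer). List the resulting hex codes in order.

#dfd7ba, #e0d8bc, #e2dbc1, #f0ede0, #faf9f5

#c6b886 is rgb(198, 184, 134).
43%: (198 + 24.51 = 222.51→223, 184 + 30.53 = 214.53→215, 134 + 52.03 = 186.03→186) → #dfd7ba
45%: (198 + 25.65 = 223.65→224, 184 + 31.95 = 215.95→216, 134 + 54.45 = 188.45→188) → #e0d8bc
49%: (198 + 27.93 = 225.93→226, 184 + 34.79 = 218.79→219, 134 + 59.29 = 193.29→193) → #e2dbc1
74%: (198 + 42.18 = 240.18→240, 184 + 52.54 = 236.54→237, 134 + 89.54 = 223.54→224) → #f0ede0
92%: (198 + 52.44 = 250.44→250, 184 + 65.32 = 249.32→249, 134 + 111.32 = 245.32→245) → #faf9f5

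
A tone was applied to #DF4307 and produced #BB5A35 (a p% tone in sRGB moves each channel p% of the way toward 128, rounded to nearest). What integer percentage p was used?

#DF4307 is rgb(223, 67, 7); #BB5A35 is rgb(187, 90, 53).
On the B channel (widest range): 53 ≈ 7 + (p/100)(128 − 7), so p ≈ 100×(53 − 7)/(128 − 7) = 4600/121 = 38.02.
p = 38 reproduces all three channels after rounding.

38%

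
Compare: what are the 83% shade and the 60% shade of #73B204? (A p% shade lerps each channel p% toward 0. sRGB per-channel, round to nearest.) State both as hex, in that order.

#141E01, #2E4702

#73B204 is rgb(115, 178, 4).
83% shade:
  R: 115 + 0.83×(0−115) = 115 − 95.45 = 19.55 → 20
  G: 178 + 0.83×(0−178) = 178 − 147.74 = 30.26 → 30
  B: 4 − 3.32 = 0.68 → 1
  → #141E01
60% shade:
  R: 115 + 0.6×(0−115) = 115 − 69 = 46 → 46
  G: 178 + 0.6×(0−178) = 178 − 106.8 = 71.2 → 71
  B: 4 − 2.4 = 1.6 → 2
  → #2E4702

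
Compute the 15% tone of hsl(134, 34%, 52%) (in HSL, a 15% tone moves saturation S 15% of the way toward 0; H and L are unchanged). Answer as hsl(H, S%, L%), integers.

S moves 15% from 34 toward 0: 34 − 5.1 = 28.9 → 29.
H and L are unchanged.

hsl(134, 29%, 52%)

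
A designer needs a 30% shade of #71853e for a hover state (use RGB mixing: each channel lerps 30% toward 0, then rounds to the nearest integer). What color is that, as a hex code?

#4f5d2b

#71853e is rgb(113, 133, 62).
Lerp each channel 30% toward 0:
  R: 113 − 33.9 = 79.1 → 79
  G: 133 − 39.9 = 93.1 → 93
  B: 62 − 18.6 = 43.4 → 43
rgb(79, 93, 43) = #4f5d2b.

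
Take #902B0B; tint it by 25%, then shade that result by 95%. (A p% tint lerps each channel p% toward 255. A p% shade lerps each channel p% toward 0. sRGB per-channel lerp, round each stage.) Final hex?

#090504

#902B0B is rgb(144, 43, 11).
Lerp each channel 25% toward 255:
  R: 144 + 27.75 = 171.75 → 172
  G: 43 + 0.25×(255−43) = 43 + 53 = 96 → 96
  B: 11 + 0.25×(255−11) = 11 + 61 = 72 → 72
After the tint: rgb(172, 96, 72) = #AC6048.
Lerp each channel 95% toward 0:
  R: 172 + 0.95×(0−172) = 172 − 163.4 = 8.6 → 9
  G: 96 + 0.95×(0−96) = 96 − 91.2 = 4.8 → 5
  B: 72 + 0.95×(0−72) = 72 − 68.4 = 3.6 → 4
rgb(9, 5, 4) = #090504.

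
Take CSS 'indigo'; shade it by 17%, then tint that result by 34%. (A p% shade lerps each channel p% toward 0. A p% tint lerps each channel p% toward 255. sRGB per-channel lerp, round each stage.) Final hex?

CSS indigo is rgb(75, 0, 130).
Per channel, c → c + 0.17(0 − c):
  R: 75 + 0.17×(0−75) = 75 − 12.75 = 62.25 → 62
  G: 0 + 0.17×(0−0) = 0 + 0 = 0 → 0
  B: 130 + 0.17×(0−130) = 130 − 22.1 = 107.9 → 108
After the shade: rgb(62, 0, 108) = #3e006c.
A 34% tint moves each channel 34% toward 255:
  R: 62 + 0.34×(255−62) = 62 + 65.62 = 127.62 → 128
  G: 0 + 0.34×(255−0) = 0 + 86.7 = 86.7 → 87
  B: 108 + 49.98 = 157.98 → 158
rgb(128, 87, 158) = #80579e.

#80579e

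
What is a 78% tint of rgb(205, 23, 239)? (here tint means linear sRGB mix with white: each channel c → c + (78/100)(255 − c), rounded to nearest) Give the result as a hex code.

Per channel, c → c + 0.78(255 − c):
  R: 205 + 0.78×(255−205) = 205 + 39 = 244 → 244
  G: 23 + 0.78×(255−23) = 23 + 180.96 = 203.96 → 204
  B: 239 + 0.78×(255−239) = 239 + 12.48 = 251.48 → 251
rgb(244, 204, 251) = #f4ccfb.

#f4ccfb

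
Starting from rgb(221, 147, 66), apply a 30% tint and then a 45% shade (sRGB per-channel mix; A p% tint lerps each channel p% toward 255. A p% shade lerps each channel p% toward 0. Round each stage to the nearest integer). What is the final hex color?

#7F6244

Per channel, c → c + 0.3(255 − c):
  R: 221 + 0.3×(255−221) = 221 + 10.2 = 231.2 → 231
  G: 147 + 32.4 = 179.4 → 179
  B: 66 + 0.3×(255−66) = 66 + 56.7 = 122.7 → 123
After the tint: rgb(231, 179, 123) = #E7B37B.
Lerp each channel 45% toward 0:
  R: 231 − 103.95 = 127.05 → 127
  G: 179 + 0.45×(0−179) = 179 − 80.55 = 98.45 → 98
  B: 123 + 0.45×(0−123) = 123 − 55.35 = 67.65 → 68
rgb(127, 98, 68) = #7F6244.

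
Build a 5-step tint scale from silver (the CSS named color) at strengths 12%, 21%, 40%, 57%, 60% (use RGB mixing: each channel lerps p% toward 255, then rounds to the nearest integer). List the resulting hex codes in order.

CSS silver is rgb(192, 192, 192).
12%: (192 + 7.56 = 199.56→200, 192 + 7.56 = 199.56→200, 192 + 7.56 = 199.56→200) → #c8c8c8
21%: (192 + 13.23 = 205.23→205, 192 + 13.23 = 205.23→205, 192 + 13.23 = 205.23→205) → #cdcdcd
40%: (192 + 25.2 = 217.2→217, 192 + 25.2 = 217.2→217, 192 + 25.2 = 217.2→217) → #d9d9d9
57%: (192 + 35.91 = 227.91→228, 192 + 35.91 = 227.91→228, 192 + 35.91 = 227.91→228) → #e4e4e4
60%: (192 + 37.8 = 229.8→230, 192 + 37.8 = 229.8→230, 192 + 37.8 = 229.8→230) → #e6e6e6

#c8c8c8, #cdcdcd, #d9d9d9, #e4e4e4, #e6e6e6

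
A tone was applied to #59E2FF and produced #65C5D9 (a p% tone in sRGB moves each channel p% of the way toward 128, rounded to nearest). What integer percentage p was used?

30%

#59E2FF is rgb(89, 226, 255); #65C5D9 is rgb(101, 197, 217).
On the B channel (widest range): 217 ≈ 255 + (p/100)(128 − 255), so p ≈ 100×(217 − 255)/(128 − 255) = -3800/-127 = 29.92.
p = 30 reproduces all three channels after rounding.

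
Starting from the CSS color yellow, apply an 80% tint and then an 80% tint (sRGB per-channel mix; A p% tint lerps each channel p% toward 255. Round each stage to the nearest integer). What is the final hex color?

#fffff5

CSS yellow is rgb(255, 255, 0).
Per channel, c → c + 0.8(255 − c):
  R: 255 + 0.8×(255−255) = 255 + 0 = 255 → 255
  G: 255 + 0 = 255 → 255
  B: 0 + 0.8×(255−0) = 0 + 204 = 204 → 204
After the tint: rgb(255, 255, 204) = #ffffcc.
An 80% tint moves each channel 80% toward 255:
  R: 255 + 0 = 255 → 255
  G: 255 + 0 = 255 → 255
  B: 204 + 40.8 = 244.8 → 245
rgb(255, 255, 245) = #fffff5.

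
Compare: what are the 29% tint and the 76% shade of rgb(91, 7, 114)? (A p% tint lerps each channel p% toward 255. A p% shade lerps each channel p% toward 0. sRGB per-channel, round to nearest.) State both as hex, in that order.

29% tint:
  R: 91 + 0.29×(255−91) = 91 + 47.56 = 138.56 → 139
  G: 7 + 0.29×(255−7) = 7 + 71.92 = 78.92 → 79
  B: 114 + 40.89 = 154.89 → 155
  → #8B4F9B
76% shade:
  R: 91 + 0.76×(0−91) = 91 − 69.16 = 21.84 → 22
  G: 7 − 5.32 = 1.68 → 2
  B: 114 − 86.64 = 27.36 → 27
  → #16021B

#8B4F9B, #16021B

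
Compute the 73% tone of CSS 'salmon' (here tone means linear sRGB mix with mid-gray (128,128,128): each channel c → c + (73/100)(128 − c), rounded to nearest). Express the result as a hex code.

#A1807C

CSS salmon is rgb(250, 128, 114).
Lerp each channel 73% toward 128:
  R: 250 + 0.73×(128−250) = 250 − 89.06 = 160.94 → 161
  G: 128 + 0.73×(128−128) = 128 + 0 = 128 → 128
  B: 114 + 0.73×(128−114) = 114 + 10.22 = 124.22 → 124
rgb(161, 128, 124) = #A1807C.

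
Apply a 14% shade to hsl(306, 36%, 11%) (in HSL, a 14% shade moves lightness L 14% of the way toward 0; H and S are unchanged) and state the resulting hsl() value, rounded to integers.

hsl(306, 36%, 9%)

L moves 14% from 11 toward 0: 11 − 1.54 = 9.46 → 9.
H and S are unchanged.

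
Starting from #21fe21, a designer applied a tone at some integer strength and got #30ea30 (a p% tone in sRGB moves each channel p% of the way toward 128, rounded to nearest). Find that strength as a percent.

#21fe21 is rgb(33, 254, 33); #30ea30 is rgb(48, 234, 48).
On the G channel (widest range): 234 ≈ 254 + (p/100)(128 − 254), so p ≈ 100×(234 − 254)/(128 − 254) = -2000/-126 = 15.87.
p = 16 reproduces all three channels after rounding.

16%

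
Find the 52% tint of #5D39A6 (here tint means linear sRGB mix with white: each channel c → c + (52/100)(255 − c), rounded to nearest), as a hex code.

#5D39A6 is rgb(93, 57, 166).
Per channel, c → c + 0.52(255 − c):
  R: 93 + 84.24 = 177.24 → 177
  G: 57 + 0.52×(255−57) = 57 + 102.96 = 159.96 → 160
  B: 166 + 0.52×(255−166) = 166 + 46.28 = 212.28 → 212
rgb(177, 160, 212) = #B1A0D4.

#B1A0D4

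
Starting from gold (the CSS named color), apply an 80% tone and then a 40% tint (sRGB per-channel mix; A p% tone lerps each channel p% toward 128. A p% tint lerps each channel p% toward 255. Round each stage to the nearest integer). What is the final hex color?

#C2BDA3

CSS gold is rgb(255, 215, 0).
Lerp each channel 80% toward 128:
  R: 255 + 0.8×(128−255) = 255 − 101.6 = 153.4 → 153
  G: 215 + 0.8×(128−215) = 215 − 69.6 = 145.4 → 145
  B: 0 + 102.4 = 102.4 → 102
After the tone: rgb(153, 145, 102) = #999166.
Lerp each channel 40% toward 255:
  R: 153 + 40.8 = 193.8 → 194
  G: 145 + 0.4×(255−145) = 145 + 44 = 189 → 189
  B: 102 + 61.2 = 163.2 → 163
rgb(194, 189, 163) = #C2BDA3.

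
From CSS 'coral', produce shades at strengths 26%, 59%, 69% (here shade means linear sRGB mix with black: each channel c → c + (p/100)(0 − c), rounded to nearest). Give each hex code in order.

#BD5E3B, #693421, #4F2719

CSS coral is rgb(255, 127, 80).
26%: (255 − 66.3 = 188.7→189, 127 − 33.02 = 93.98→94, 80 − 20.8 = 59.2→59) → #BD5E3B
59%: (255 − 150.45 = 104.55→105, 127 − 74.93 = 52.07→52, 80 − 47.2 = 32.8→33) → #693421
69%: (255 − 175.95 = 79.05→79, 127 − 87.63 = 39.37→39, 80 − 55.2 = 24.8→25) → #4F2719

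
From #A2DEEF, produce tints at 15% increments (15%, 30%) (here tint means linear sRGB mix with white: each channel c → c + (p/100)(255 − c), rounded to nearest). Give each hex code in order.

#A2DEEF is rgb(162, 222, 239).
15%: (162 + 13.95 = 175.95→176, 222 + 4.95 = 226.95→227, 239 + 2.4 = 241.4→241) → #B0E3F1
30%: (162 + 27.9 = 189.9→190, 222 + 9.9 = 231.9→232, 239 + 4.8 = 243.8→244) → #BEE8F4

#B0E3F1, #BEE8F4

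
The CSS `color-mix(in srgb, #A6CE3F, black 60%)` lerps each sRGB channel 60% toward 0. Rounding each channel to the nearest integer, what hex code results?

#A6CE3F is rgb(166, 206, 63).
A 60% shade moves each channel 60% toward 0:
  R: 166 + 0.6×(0−166) = 166 − 99.6 = 66.4 → 66
  G: 206 + 0.6×(0−206) = 206 − 123.6 = 82.4 → 82
  B: 63 + 0.6×(0−63) = 63 − 37.8 = 25.2 → 25
rgb(66, 82, 25) = #425219.

#425219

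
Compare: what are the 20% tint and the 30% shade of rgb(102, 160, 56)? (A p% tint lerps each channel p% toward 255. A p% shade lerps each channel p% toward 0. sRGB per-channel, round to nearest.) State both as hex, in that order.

#85B360, #477027

20% tint:
  R: 102 + 0.2×(255−102) = 102 + 30.6 = 132.6 → 133
  G: 160 + 19 = 179 → 179
  B: 56 + 0.2×(255−56) = 56 + 39.8 = 95.8 → 96
  → #85B360
30% shade:
  R: 102 + 0.3×(0−102) = 102 − 30.6 = 71.4 → 71
  G: 160 + 0.3×(0−160) = 160 − 48 = 112 → 112
  B: 56 − 16.8 = 39.2 → 39
  → #477027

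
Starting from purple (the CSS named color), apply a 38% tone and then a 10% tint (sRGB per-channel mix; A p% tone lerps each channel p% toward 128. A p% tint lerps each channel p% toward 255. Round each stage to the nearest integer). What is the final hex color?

CSS purple is rgb(128, 0, 128).
A 38% tone moves each channel 38% toward 128:
  R: 128 + 0 = 128 → 128
  G: 0 + 0.38×(128−0) = 0 + 48.64 = 48.64 → 49
  B: 128 + 0 = 128 → 128
After the tone: rgb(128, 49, 128) = #803180.
Lerp each channel 10% toward 255:
  R: 128 + 12.7 = 140.7 → 141
  G: 49 + 0.1×(255−49) = 49 + 20.6 = 69.6 → 70
  B: 128 + 12.7 = 140.7 → 141
rgb(141, 70, 141) = #8d468d.

#8d468d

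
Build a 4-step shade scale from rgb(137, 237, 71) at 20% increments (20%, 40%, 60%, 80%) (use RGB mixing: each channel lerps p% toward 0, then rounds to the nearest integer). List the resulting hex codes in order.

20%: (137 − 27.4 = 109.6→110, 237 − 47.4 = 189.6→190, 71 − 14.2 = 56.8→57) → #6EBE39
40%: (137 − 54.8 = 82.2→82, 237 − 94.8 = 142.2→142, 71 − 28.4 = 42.6→43) → #528E2B
60%: (137 − 82.2 = 54.8→55, 237 − 142.2 = 94.8→95, 71 − 42.6 = 28.4→28) → #375F1C
80%: (137 − 109.6 = 27.4→27, 237 − 189.6 = 47.4→47, 71 − 56.8 = 14.2→14) → #1B2F0E

#6EBE39, #528E2B, #375F1C, #1B2F0E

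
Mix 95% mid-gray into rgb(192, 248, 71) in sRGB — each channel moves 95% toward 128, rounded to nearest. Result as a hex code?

Lerp each channel 95% toward 128:
  R: 192 + 0.95×(128−192) = 192 − 60.8 = 131.2 → 131
  G: 248 + 0.95×(128−248) = 248 − 114 = 134 → 134
  B: 71 + 0.95×(128−71) = 71 + 54.15 = 125.15 → 125
rgb(131, 134, 125) = #83867D.

#83867D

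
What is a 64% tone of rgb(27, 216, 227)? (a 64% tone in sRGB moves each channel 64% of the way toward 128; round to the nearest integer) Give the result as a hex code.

#5CA0A4

Per channel, c → c + 0.64(128 − c):
  R: 27 + 0.64×(128−27) = 27 + 64.64 = 91.64 → 92
  G: 216 − 56.32 = 159.68 → 160
  B: 227 + 0.64×(128−227) = 227 − 63.36 = 163.64 → 164
rgb(92, 160, 164) = #5CA0A4.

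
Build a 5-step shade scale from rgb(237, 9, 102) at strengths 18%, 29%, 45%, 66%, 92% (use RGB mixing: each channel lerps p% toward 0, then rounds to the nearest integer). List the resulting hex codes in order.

#c20754, #a80648, #820538, #510323, #130108

18%: (237 − 42.66 = 194.34→194, 9 − 1.62 = 7.38→7, 102 − 18.36 = 83.64→84) → #c20754
29%: (237 − 68.73 = 168.27→168, 9 − 2.61 = 6.39→6, 102 − 29.58 = 72.42→72) → #a80648
45%: (237 − 106.65 = 130.35→130, 9 − 4.05 = 4.95→5, 102 − 45.9 = 56.1→56) → #820538
66%: (237 − 156.42 = 80.58→81, 9 − 5.94 = 3.06→3, 102 − 67.32 = 34.68→35) → #510323
92%: (237 − 218.04 = 18.96→19, 9 − 8.28 = 0.72→1, 102 − 93.84 = 8.16→8) → #130108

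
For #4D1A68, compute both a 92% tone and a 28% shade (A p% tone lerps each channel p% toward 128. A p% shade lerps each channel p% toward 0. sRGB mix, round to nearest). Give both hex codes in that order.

#7C787E, #37134B

#4D1A68 is rgb(77, 26, 104).
92% tone:
  R: 77 + 46.92 = 123.92 → 124
  G: 26 + 0.92×(128−26) = 26 + 93.84 = 119.84 → 120
  B: 104 + 0.92×(128−104) = 104 + 22.08 = 126.08 → 126
  → #7C787E
28% shade:
  R: 77 + 0.28×(0−77) = 77 − 21.56 = 55.44 → 55
  G: 26 + 0.28×(0−26) = 26 − 7.28 = 18.72 → 19
  B: 104 + 0.28×(0−104) = 104 − 29.12 = 74.88 → 75
  → #37134B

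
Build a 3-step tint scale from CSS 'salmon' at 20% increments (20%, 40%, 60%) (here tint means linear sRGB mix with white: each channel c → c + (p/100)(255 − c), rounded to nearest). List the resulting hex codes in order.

CSS salmon is rgb(250, 128, 114).
20%: (250 + 1 = 251→251, 128 + 25.4 = 153.4→153, 114 + 28.2 = 142.2→142) → #fb998e
40%: (250 + 2 = 252→252, 128 + 50.8 = 178.8→179, 114 + 56.4 = 170.4→170) → #fcb3aa
60%: (250 + 3 = 253→253, 128 + 76.2 = 204.2→204, 114 + 84.6 = 198.6→199) → #fdccc7

#fb998e, #fcb3aa, #fdccc7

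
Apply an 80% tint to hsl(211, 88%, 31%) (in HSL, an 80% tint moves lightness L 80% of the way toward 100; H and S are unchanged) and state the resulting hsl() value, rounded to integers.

hsl(211, 88%, 86%)

L moves 80% from 31 toward 100: 31 + 55.2 = 86.2 → 86.
H and S are unchanged.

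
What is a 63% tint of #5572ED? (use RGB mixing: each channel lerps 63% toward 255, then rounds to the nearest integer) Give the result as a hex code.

#5572ED is rgb(85, 114, 237).
A 63% tint moves each channel 63% toward 255:
  R: 85 + 0.63×(255−85) = 85 + 107.1 = 192.1 → 192
  G: 114 + 0.63×(255−114) = 114 + 88.83 = 202.83 → 203
  B: 237 + 11.34 = 248.34 → 248
rgb(192, 203, 248) = #C0CBF8.

#C0CBF8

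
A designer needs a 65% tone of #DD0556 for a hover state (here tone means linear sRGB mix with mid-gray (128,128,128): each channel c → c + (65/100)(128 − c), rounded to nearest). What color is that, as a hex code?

#DD0556 is rgb(221, 5, 86).
A 65% tone moves each channel 65% toward 128:
  R: 221 − 60.45 = 160.55 → 161
  G: 5 + 79.95 = 84.95 → 85
  B: 86 + 0.65×(128−86) = 86 + 27.3 = 113.3 → 113
rgb(161, 85, 113) = #A15571.

#A15571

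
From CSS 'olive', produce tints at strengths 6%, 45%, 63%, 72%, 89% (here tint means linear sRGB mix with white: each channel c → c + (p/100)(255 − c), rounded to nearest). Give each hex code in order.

#88880F, #B9B973, #D0D0A1, #DBDBB8, #F1F1E3

CSS olive is rgb(128, 128, 0).
6%: (128 + 7.62 = 135.62→136, 128 + 7.62 = 135.62→136, 0 + 15.3 = 15.3→15) → #88880F
45%: (128 + 57.15 = 185.15→185, 128 + 57.15 = 185.15→185, 0 + 114.75 = 114.75→115) → #B9B973
63%: (128 + 80.01 = 208.01→208, 128 + 80.01 = 208.01→208, 0 + 160.65 = 160.65→161) → #D0D0A1
72%: (128 + 91.44 = 219.44→219, 128 + 91.44 = 219.44→219, 0 + 183.6 = 183.6→184) → #DBDBB8
89%: (128 + 113.03 = 241.03→241, 128 + 113.03 = 241.03→241, 0 + 226.95 = 226.95→227) → #F1F1E3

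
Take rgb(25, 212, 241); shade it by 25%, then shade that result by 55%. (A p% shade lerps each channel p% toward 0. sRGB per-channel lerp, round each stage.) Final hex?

A 25% shade moves each channel 25% toward 0:
  R: 25 + 0.25×(0−25) = 25 − 6.25 = 18.75 → 19
  G: 212 − 53 = 159 → 159
  B: 241 + 0.25×(0−241) = 241 − 60.25 = 180.75 → 181
After the shade: rgb(19, 159, 181) = #139fb5.
Per channel, c → c + 0.55(0 − c):
  R: 19 − 10.45 = 8.55 → 9
  G: 159 − 87.45 = 71.55 → 72
  B: 181 + 0.55×(0−181) = 181 − 99.55 = 81.45 → 81
rgb(9, 72, 81) = #094851.

#094851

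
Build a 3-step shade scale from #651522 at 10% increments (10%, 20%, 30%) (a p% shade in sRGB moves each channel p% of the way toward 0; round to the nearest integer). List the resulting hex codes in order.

#651522 is rgb(101, 21, 34).
10%: (101 − 10.1 = 90.9→91, 21 − 2.1 = 18.9→19, 34 − 3.4 = 30.6→31) → #5b131f
20%: (101 − 20.2 = 80.8→81, 21 − 4.2 = 16.8→17, 34 − 6.8 = 27.2→27) → #51111b
30%: (101 − 30.3 = 70.7→71, 21 − 6.3 = 14.7→15, 34 − 10.2 = 23.8→24) → #470f18

#5b131f, #51111b, #470f18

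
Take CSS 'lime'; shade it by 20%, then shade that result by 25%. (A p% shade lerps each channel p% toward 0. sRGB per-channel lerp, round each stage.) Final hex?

CSS lime is rgb(0, 255, 0).
Per channel, c → c + 0.2(0 − c):
  R: 0 + 0 = 0 → 0
  G: 255 + 0.2×(0−255) = 255 − 51 = 204 → 204
  B: 0 + 0 = 0 → 0
After the shade: rgb(0, 204, 0) = #00CC00.
Lerp each channel 25% toward 0:
  R: 0 + 0.25×(0−0) = 0 + 0 = 0 → 0
  G: 204 + 0.25×(0−204) = 204 − 51 = 153 → 153
  B: 0 + 0 = 0 → 0
rgb(0, 153, 0) = #009900.

#009900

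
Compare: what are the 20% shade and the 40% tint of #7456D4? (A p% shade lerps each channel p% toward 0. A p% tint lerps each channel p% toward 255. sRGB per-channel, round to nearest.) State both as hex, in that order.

#7456D4 is rgb(116, 86, 212).
20% shade:
  R: 116 − 23.2 = 92.8 → 93
  G: 86 + 0.2×(0−86) = 86 − 17.2 = 68.8 → 69
  B: 212 + 0.2×(0−212) = 212 − 42.4 = 169.6 → 170
  → #5D45AA
40% tint:
  R: 116 + 55.6 = 171.6 → 172
  G: 86 + 0.4×(255−86) = 86 + 67.6 = 153.6 → 154
  B: 212 + 17.2 = 229.2 → 229
  → #AC9AE5

#5D45AA, #AC9AE5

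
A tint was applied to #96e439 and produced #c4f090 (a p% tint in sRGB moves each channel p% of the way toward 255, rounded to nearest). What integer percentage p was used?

44%

#96e439 is rgb(150, 228, 57); #c4f090 is rgb(196, 240, 144).
On the B channel (widest range): 144 ≈ 57 + (p/100)(255 − 57), so p ≈ 100×(144 − 57)/(255 − 57) = 8700/198 = 43.94.
p = 44 reproduces all three channels after rounding.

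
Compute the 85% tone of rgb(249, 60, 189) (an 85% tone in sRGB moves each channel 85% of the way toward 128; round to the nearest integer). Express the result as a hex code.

#927689

Lerp each channel 85% toward 128:
  R: 249 + 0.85×(128−249) = 249 − 102.85 = 146.15 → 146
  G: 60 + 57.8 = 117.8 → 118
  B: 189 + 0.85×(128−189) = 189 − 51.85 = 137.15 → 137
rgb(146, 118, 137) = #927689.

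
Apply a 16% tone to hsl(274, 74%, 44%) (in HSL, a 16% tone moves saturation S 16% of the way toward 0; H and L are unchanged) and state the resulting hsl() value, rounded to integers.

S moves 16% from 74 toward 0: 74 − 11.84 = 62.16 → 62.
H and L are unchanged.

hsl(274, 62%, 44%)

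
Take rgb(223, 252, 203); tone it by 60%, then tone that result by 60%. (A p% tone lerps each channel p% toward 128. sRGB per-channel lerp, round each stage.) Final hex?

Lerp each channel 60% toward 128:
  R: 223 + 0.6×(128−223) = 223 − 57 = 166 → 166
  G: 252 − 74.4 = 177.6 → 178
  B: 203 + 0.6×(128−203) = 203 − 45 = 158 → 158
After the tone: rgb(166, 178, 158) = #A6B29E.
Per channel, c → c + 0.6(128 − c):
  R: 166 + 0.6×(128−166) = 166 − 22.8 = 143.2 → 143
  G: 178 + 0.6×(128−178) = 178 − 30 = 148 → 148
  B: 158 + 0.6×(128−158) = 158 − 18 = 140 → 140
rgb(143, 148, 140) = #8F948C.

#8F948C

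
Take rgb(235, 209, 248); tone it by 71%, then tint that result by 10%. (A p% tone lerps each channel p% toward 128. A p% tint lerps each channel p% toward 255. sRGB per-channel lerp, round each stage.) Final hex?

A 71% tone moves each channel 71% toward 128:
  R: 235 − 75.97 = 159.03 → 159
  G: 209 + 0.71×(128−209) = 209 − 57.51 = 151.49 → 151
  B: 248 + 0.71×(128−248) = 248 − 85.2 = 162.8 → 163
After the tone: rgb(159, 151, 163) = #9F97A3.
Lerp each channel 10% toward 255:
  R: 159 + 9.6 = 168.6 → 169
  G: 151 + 0.1×(255−151) = 151 + 10.4 = 161.4 → 161
  B: 163 + 0.1×(255−163) = 163 + 9.2 = 172.2 → 172
rgb(169, 161, 172) = #A9A1AC.

#A9A1AC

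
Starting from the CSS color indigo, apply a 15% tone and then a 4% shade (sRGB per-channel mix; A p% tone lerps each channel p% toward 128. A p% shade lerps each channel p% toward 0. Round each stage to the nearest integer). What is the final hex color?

CSS indigo is rgb(75, 0, 130).
Per channel, c → c + 0.15(128 − c):
  R: 75 + 7.95 = 82.95 → 83
  G: 0 + 0.15×(128−0) = 0 + 19.2 = 19.2 → 19
  B: 130 + 0.15×(128−130) = 130 − 0.3 = 129.7 → 130
After the tone: rgb(83, 19, 130) = #531382.
Lerp each channel 4% toward 0:
  R: 83 + 0.04×(0−83) = 83 − 3.32 = 79.68 → 80
  G: 19 + 0.04×(0−19) = 19 − 0.76 = 18.24 → 18
  B: 130 + 0.04×(0−130) = 130 − 5.2 = 124.8 → 125
rgb(80, 18, 125) = #50127D.

#50127D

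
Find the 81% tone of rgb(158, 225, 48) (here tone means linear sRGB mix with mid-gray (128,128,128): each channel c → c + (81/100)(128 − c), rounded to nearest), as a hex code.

An 81% tone moves each channel 81% toward 128:
  R: 158 + 0.81×(128−158) = 158 − 24.3 = 133.7 → 134
  G: 225 − 78.57 = 146.43 → 146
  B: 48 + 64.8 = 112.8 → 113
rgb(134, 146, 113) = #869271.

#869271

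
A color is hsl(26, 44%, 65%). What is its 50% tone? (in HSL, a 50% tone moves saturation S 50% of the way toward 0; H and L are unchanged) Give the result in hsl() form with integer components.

hsl(26, 22%, 65%)

S moves 50% from 44 toward 0: 44 − 22 = 22 → 22.
H and L are unchanged.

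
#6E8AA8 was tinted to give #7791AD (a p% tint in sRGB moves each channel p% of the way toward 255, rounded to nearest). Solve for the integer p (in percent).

6%

#6E8AA8 is rgb(110, 138, 168); #7791AD is rgb(119, 145, 173).
On the R channel (widest range): 119 ≈ 110 + (p/100)(255 − 110), so p ≈ 100×(119 − 110)/(255 − 110) = 900/145 = 6.21.
p = 6 reproduces all three channels after rounding.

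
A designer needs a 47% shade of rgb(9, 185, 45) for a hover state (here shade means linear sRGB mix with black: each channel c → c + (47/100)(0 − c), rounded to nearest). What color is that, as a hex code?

#056218

Per channel, c → c + 0.47(0 − c):
  R: 9 − 4.23 = 4.77 → 5
  G: 185 + 0.47×(0−185) = 185 − 86.95 = 98.05 → 98
  B: 45 − 21.15 = 23.85 → 24
rgb(5, 98, 24) = #056218.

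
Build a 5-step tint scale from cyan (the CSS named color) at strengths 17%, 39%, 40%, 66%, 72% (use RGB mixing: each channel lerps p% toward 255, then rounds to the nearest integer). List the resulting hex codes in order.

#2BFFFF, #63FFFF, #66FFFF, #A8FFFF, #B8FFFF

CSS cyan is rgb(0, 255, 255).
17%: (0 + 43.35 = 43.35→43, 255→255, 255→255) → #2BFFFF
39%: (0 + 99.45 = 99.45→99, 255→255, 255→255) → #63FFFF
40%: (0 + 102 = 102→102, 255→255, 255→255) → #66FFFF
66%: (0 + 168.3 = 168.3→168, 255→255, 255→255) → #A8FFFF
72%: (0 + 183.6 = 183.6→184, 255→255, 255→255) → #B8FFFF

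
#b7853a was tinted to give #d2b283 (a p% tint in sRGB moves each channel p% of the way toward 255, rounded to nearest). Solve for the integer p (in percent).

#b7853a is rgb(183, 133, 58); #d2b283 is rgb(210, 178, 131).
On the B channel (widest range): 131 ≈ 58 + (p/100)(255 − 58), so p ≈ 100×(131 − 58)/(255 − 58) = 7300/197 = 37.06.
p = 37 reproduces all three channels after rounding.

37%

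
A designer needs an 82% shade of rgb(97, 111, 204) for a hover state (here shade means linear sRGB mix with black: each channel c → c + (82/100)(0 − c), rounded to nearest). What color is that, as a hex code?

#111425

An 82% shade moves each channel 82% toward 0:
  R: 97 − 79.54 = 17.46 → 17
  G: 111 − 91.02 = 19.98 → 20
  B: 204 − 167.28 = 36.72 → 37
rgb(17, 20, 37) = #111425.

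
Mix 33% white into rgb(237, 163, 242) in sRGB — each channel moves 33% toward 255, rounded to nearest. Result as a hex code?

#F3C1F6

Lerp each channel 33% toward 255:
  R: 237 + 0.33×(255−237) = 237 + 5.94 = 242.94 → 243
  G: 163 + 30.36 = 193.36 → 193
  B: 242 + 0.33×(255−242) = 242 + 4.29 = 246.29 → 246
rgb(243, 193, 246) = #F3C1F6.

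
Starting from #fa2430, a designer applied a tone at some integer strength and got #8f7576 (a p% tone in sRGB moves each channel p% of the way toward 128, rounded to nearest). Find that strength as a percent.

#fa2430 is rgb(250, 36, 48); #8f7576 is rgb(143, 117, 118).
On the R channel (widest range): 143 ≈ 250 + (p/100)(128 − 250), so p ≈ 100×(143 − 250)/(128 − 250) = -10700/-122 = 87.70.
p = 88 reproduces all three channels after rounding.

88%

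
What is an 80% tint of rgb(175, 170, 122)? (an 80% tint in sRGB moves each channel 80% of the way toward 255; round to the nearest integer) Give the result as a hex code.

#EFEEE4

Per channel, c → c + 0.8(255 − c):
  R: 175 + 0.8×(255−175) = 175 + 64 = 239 → 239
  G: 170 + 68 = 238 → 238
  B: 122 + 106.4 = 228.4 → 228
rgb(239, 238, 228) = #EFEEE4.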